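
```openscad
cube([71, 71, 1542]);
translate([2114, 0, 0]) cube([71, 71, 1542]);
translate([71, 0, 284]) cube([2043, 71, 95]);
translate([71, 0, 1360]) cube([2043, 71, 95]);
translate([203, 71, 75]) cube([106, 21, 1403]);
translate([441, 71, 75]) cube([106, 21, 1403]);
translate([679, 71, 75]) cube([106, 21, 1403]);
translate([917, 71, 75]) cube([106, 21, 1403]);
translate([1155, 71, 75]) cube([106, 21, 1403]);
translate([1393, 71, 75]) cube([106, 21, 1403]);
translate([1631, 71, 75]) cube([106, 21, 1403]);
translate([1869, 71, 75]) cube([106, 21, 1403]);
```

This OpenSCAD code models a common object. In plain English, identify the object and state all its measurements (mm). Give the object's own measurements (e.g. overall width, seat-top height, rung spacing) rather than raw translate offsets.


A fence section. Two 71×71 mm posts, 1542 mm tall, stand on the floor with a clear span of 2043 mm between their inner faces. Two horizontal rails of 71×95 mm section span the gap between the posts with their undersides at z = 284 mm and z = 1360 mm, flush with the posts' −y face. 8 pickets, each 106 mm wide, 21 mm thick and 1403 mm tall, are fixed to the +y face of the rails with their bottoms at z = 75 mm, spaced across the span with a 132 mm gap after the −x post and between neighbouring pickets, with 139 mm left before the +x post.


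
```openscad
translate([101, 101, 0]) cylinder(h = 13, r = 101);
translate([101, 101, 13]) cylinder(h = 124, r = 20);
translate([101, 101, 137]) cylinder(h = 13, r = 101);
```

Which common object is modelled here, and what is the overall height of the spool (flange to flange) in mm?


A spool. The overall height is 150 mm.

Three coaxial cylinders, large–small–large — a spool. Two 13 mm flanges and a 124 mm core give 13 + 124 + 13 = 150 mm.


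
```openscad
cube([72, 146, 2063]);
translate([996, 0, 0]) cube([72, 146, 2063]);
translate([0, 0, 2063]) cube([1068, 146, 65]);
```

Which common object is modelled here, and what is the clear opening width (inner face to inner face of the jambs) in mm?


A door frame. The clear opening width is 924 mm.

Two 2063 mm tall posts with a header on top — a door frame. The left jamb is 72 mm wide at x = 0; the right jamb starts at x = 996. The clear opening is 996 − 72 = 924 mm.


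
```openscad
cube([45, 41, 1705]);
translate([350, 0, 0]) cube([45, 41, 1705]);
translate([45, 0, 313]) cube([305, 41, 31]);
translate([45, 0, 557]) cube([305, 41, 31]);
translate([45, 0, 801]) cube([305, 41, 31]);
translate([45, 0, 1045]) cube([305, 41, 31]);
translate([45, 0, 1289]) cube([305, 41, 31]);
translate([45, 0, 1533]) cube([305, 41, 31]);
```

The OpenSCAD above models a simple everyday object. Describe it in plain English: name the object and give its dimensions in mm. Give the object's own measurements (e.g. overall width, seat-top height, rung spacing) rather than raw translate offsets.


A straight ladder. Two 45×41 mm vertical rails, 1705 mm tall, stand 395 mm apart (outside-to-outside) with their front faces coplanar on the −y side. 6 rungs, each 41 mm deep and 31 mm tall, span between the inner faces of the rails, front faces flush with the rails. The lowest rung's underside is at z = 313 mm and rungs are spaced 244 mm apart (underside to underside).


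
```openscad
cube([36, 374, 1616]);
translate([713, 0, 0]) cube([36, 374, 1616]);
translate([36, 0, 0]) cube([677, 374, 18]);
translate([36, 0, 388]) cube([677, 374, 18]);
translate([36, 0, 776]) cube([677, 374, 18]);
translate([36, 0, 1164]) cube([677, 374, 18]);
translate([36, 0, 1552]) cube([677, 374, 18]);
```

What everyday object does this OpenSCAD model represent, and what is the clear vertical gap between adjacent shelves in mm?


A bookshelf. The clear shelf gap is 370 mm.

Two tall side panels with 5 horizontal boards between them — a bookshelf. The first two shelf undersides are at z = 0 and z = 388; with shelf thickness 18, the clear gap is 388 − 0 − 18 = 370 mm.


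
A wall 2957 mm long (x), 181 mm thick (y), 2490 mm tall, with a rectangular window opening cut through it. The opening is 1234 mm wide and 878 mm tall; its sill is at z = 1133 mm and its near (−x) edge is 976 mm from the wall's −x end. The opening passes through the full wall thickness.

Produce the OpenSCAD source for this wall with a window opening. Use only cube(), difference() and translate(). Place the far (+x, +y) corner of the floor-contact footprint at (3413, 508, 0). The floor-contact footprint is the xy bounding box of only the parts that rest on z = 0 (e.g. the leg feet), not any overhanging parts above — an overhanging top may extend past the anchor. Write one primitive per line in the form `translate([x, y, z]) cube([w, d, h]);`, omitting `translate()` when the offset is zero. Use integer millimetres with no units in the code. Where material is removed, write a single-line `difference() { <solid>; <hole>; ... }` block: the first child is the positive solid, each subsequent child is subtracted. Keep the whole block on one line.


difference() { translate([456, 327, 0]) cube([2957, 181, 2490]); translate([1432, 327, 1133]) cube([1234, 181, 878]); }


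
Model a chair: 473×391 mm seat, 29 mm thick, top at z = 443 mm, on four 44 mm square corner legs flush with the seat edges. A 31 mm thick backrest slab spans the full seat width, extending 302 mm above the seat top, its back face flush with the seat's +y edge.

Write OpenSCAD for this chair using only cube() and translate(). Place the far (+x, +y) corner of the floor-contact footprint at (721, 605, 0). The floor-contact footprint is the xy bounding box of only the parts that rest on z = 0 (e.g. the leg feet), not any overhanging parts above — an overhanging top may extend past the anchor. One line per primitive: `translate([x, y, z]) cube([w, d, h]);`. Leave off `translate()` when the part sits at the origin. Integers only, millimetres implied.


translate([248, 214, 414]) cube([473, 391, 29]);
translate([248, 214, 0]) cube([44, 44, 414]);
translate([677, 214, 0]) cube([44, 44, 414]);
translate([248, 561, 0]) cube([44, 44, 414]);
translate([677, 561, 0]) cube([44, 44, 414]);
translate([248, 574, 443]) cube([473, 31, 302]);


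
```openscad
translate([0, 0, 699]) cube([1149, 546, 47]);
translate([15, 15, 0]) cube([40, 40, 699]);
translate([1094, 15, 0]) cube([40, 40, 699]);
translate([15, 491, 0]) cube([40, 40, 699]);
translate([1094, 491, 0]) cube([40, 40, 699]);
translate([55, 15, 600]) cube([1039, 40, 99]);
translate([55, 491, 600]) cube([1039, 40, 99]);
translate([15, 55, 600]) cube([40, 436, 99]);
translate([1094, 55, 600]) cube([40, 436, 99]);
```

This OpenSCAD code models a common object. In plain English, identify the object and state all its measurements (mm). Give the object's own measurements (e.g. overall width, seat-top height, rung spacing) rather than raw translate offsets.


A table: top 1149 mm (x) × 546 mm (y), 47 mm thick, upper face at z = 746 mm, on four 40×40 mm square legs, each inset 15 mm from the nearest pair of top edges from z = 0 to the bottom of the top. Four apron rails, 40 mm thick and 99 mm tall, run between adjacent legs with their top edges flush with the underside of the top and their outer faces flush with the legs' outer faces.


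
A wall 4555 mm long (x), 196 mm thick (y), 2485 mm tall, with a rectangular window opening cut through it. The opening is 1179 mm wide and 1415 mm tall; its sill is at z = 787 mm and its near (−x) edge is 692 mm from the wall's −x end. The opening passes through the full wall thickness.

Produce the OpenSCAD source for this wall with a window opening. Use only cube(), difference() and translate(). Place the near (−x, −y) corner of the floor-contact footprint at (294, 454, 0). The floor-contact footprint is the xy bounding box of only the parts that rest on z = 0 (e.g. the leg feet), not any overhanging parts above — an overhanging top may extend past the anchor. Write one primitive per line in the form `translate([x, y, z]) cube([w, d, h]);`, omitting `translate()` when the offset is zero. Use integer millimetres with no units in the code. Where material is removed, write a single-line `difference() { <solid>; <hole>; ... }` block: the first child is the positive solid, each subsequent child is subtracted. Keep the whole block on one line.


difference() { translate([294, 454, 0]) cube([4555, 196, 2485]); translate([986, 454, 787]) cube([1179, 196, 1415]); }


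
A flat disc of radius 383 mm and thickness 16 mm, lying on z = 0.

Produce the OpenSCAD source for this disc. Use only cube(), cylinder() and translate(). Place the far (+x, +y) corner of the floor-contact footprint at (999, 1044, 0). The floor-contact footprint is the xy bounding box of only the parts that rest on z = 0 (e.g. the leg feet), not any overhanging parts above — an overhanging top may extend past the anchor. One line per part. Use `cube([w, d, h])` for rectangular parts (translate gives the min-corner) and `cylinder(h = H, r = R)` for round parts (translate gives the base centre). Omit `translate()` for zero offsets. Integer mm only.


translate([616, 661, 0]) cylinder(h = 16, r = 383);


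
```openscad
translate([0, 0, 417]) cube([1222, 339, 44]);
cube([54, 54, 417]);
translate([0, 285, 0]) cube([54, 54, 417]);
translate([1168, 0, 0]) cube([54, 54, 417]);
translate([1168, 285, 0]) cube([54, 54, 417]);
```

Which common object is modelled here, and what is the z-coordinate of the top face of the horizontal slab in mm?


A bench. The seat-top height is 461 mm.

A long slab on four corner posts — a bench. The slab sits at z = 417 with thickness 44, so the top is 417 + 44 = 461 mm.


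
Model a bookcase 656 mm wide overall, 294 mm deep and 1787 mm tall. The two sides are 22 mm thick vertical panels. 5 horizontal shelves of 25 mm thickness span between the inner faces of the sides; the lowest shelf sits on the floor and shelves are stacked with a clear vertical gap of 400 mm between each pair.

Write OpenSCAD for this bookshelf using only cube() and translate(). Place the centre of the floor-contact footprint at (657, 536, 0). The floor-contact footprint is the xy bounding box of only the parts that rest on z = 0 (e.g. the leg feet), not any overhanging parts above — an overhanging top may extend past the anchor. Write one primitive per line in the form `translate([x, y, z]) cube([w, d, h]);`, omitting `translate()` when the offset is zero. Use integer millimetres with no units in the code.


translate([329, 389, 0]) cube([22, 294, 1787]);
translate([963, 389, 0]) cube([22, 294, 1787]);
translate([351, 389, 0]) cube([612, 294, 25]);
translate([351, 389, 425]) cube([612, 294, 25]);
translate([351, 389, 850]) cube([612, 294, 25]);
translate([351, 389, 1275]) cube([612, 294, 25]);
translate([351, 389, 1700]) cube([612, 294, 25]);


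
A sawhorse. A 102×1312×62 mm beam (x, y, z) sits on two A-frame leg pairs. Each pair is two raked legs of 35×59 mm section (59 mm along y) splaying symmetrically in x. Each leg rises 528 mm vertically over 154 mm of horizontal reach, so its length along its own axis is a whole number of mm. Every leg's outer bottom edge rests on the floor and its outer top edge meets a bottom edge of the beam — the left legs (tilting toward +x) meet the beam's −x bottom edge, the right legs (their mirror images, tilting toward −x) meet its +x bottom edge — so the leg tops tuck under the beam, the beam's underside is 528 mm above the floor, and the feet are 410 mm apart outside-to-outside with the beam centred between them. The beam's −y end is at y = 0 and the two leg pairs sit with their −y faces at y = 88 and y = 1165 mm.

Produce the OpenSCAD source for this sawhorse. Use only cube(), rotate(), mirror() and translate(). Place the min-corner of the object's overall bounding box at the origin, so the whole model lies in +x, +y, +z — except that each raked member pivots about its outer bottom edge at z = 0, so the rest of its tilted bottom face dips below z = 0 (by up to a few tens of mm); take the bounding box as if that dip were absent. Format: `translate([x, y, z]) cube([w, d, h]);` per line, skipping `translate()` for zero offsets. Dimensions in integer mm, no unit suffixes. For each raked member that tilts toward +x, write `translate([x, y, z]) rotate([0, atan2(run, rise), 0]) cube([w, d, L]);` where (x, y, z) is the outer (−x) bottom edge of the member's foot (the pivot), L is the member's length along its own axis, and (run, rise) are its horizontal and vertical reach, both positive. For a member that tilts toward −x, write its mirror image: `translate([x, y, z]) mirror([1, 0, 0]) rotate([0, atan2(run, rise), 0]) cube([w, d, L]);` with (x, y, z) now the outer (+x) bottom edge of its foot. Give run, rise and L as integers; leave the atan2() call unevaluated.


translate([154, 0, 528]) cube([102, 1312, 62]);
translate([0, 88, 0]) rotate([0, atan2(154, 528), 0]) cube([35, 59, 550]);
translate([410, 88, 0]) mirror([1, 0, 0]) rotate([0, atan2(154, 528), 0]) cube([35, 59, 550]);
translate([0, 1165, 0]) rotate([0, atan2(154, 528), 0]) cube([35, 59, 550]);
translate([410, 1165, 0]) mirror([1, 0, 0]) rotate([0, atan2(154, 528), 0]) cube([35, 59, 550]);


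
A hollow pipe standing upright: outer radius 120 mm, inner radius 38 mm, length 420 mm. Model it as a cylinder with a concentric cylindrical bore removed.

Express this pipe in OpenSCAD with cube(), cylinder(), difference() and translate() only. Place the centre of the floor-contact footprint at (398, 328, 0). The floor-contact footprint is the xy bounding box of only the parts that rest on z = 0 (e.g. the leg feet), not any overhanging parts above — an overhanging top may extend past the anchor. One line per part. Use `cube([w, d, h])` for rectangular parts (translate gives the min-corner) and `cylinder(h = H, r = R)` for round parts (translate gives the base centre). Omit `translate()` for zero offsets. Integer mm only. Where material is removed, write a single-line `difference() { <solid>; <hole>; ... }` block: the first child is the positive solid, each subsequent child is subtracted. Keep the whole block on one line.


difference() { translate([398, 328, 0]) cylinder(h = 420, r = 120); translate([398, 328, 0]) cylinder(h = 420, r = 38); }


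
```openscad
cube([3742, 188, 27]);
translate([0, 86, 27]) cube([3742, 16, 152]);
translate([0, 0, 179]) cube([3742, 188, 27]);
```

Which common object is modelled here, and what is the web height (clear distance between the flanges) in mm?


An I-beam. The web height is 152 mm.

Two wide flanges with a thin centred web — an I-beam. Overall 206 mm minus two 27 mm flanges gives a web of 206 − 2·27 = 152 mm.


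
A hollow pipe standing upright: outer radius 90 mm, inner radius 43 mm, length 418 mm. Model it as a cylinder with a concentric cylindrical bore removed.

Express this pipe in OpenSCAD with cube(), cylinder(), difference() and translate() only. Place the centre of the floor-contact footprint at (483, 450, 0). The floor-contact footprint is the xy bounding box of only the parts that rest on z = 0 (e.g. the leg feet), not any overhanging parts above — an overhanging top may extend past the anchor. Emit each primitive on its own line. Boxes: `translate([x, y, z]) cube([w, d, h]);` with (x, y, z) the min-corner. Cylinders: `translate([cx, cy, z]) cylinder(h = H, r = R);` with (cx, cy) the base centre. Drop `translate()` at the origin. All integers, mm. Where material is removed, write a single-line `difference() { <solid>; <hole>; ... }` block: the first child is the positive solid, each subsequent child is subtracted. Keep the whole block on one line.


difference() { translate([483, 450, 0]) cylinder(h = 418, r = 90); translate([483, 450, 0]) cylinder(h = 418, r = 43); }


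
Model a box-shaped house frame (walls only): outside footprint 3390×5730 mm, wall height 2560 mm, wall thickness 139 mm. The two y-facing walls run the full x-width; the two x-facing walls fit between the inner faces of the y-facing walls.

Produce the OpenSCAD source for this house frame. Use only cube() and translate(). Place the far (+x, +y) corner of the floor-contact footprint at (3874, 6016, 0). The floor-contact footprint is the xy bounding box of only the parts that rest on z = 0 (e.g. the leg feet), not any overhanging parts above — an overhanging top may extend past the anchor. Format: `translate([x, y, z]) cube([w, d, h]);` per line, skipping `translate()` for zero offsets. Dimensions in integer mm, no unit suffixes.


translate([484, 286, 0]) cube([3390, 139, 2560]);
translate([484, 5877, 0]) cube([3390, 139, 2560]);
translate([484, 425, 0]) cube([139, 5452, 2560]);
translate([3735, 425, 0]) cube([139, 5452, 2560]);


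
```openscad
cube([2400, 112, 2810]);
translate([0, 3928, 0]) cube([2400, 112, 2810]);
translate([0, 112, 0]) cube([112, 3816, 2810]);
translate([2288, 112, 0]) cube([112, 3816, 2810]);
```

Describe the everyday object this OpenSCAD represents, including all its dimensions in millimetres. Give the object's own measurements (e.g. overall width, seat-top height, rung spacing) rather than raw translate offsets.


The wall frame of a small rectangular building: four walls, each 2810 mm tall and 112 mm thick, enclosing a footprint 2400 mm (x) by 4040 mm (y) outside-to-outside, with no floor or roof. The front and back walls (the −y and +y sides) span the full width; the two side walls fit between them.


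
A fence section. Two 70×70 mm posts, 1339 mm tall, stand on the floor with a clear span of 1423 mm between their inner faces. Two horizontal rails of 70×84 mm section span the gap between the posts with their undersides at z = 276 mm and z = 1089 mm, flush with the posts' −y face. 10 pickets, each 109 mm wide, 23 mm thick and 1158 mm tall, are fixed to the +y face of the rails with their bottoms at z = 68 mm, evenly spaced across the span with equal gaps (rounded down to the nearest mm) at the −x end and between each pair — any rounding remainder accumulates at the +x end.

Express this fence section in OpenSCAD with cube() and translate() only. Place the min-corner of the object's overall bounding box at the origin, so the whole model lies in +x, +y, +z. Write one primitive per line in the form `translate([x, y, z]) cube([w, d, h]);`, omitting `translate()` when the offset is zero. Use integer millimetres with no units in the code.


cube([70, 70, 1339]);
translate([1493, 0, 0]) cube([70, 70, 1339]);
translate([70, 0, 276]) cube([1423, 70, 84]);
translate([70, 0, 1089]) cube([1423, 70, 84]);
translate([100, 70, 68]) cube([109, 23, 1158]);
translate([239, 70, 68]) cube([109, 23, 1158]);
translate([378, 70, 68]) cube([109, 23, 1158]);
translate([517, 70, 68]) cube([109, 23, 1158]);
translate([656, 70, 68]) cube([109, 23, 1158]);
translate([795, 70, 68]) cube([109, 23, 1158]);
translate([934, 70, 68]) cube([109, 23, 1158]);
translate([1073, 70, 68]) cube([109, 23, 1158]);
translate([1212, 70, 68]) cube([109, 23, 1158]);
translate([1351, 70, 68]) cube([109, 23, 1158]);


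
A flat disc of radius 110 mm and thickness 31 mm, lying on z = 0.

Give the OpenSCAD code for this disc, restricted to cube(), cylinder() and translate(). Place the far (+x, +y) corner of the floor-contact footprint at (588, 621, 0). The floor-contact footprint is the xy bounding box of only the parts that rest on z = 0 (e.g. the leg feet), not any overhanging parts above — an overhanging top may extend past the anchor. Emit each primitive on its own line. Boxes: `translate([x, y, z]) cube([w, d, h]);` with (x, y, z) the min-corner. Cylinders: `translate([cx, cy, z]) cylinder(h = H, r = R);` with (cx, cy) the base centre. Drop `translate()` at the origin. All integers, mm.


translate([478, 511, 0]) cylinder(h = 31, r = 110);


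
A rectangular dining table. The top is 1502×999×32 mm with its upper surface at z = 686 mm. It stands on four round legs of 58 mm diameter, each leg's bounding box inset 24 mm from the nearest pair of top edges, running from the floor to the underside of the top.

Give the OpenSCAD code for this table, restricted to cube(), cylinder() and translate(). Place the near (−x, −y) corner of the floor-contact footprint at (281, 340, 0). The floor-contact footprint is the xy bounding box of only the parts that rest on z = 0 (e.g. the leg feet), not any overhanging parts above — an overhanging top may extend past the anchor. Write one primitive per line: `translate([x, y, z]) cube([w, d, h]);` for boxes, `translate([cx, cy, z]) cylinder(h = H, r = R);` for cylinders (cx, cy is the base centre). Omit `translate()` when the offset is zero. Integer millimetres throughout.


translate([257, 316, 654]) cube([1502, 999, 32]);
translate([310, 369, 0]) cylinder(h = 654, r = 29);
translate([1706, 369, 0]) cylinder(h = 654, r = 29);
translate([310, 1262, 0]) cylinder(h = 654, r = 29);
translate([1706, 1262, 0]) cylinder(h = 654, r = 29);


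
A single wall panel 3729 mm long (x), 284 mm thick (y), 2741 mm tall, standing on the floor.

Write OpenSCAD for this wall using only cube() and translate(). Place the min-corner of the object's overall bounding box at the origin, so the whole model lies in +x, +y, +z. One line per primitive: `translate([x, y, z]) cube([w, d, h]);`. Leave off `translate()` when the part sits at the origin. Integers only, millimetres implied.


cube([3729, 284, 2741]);


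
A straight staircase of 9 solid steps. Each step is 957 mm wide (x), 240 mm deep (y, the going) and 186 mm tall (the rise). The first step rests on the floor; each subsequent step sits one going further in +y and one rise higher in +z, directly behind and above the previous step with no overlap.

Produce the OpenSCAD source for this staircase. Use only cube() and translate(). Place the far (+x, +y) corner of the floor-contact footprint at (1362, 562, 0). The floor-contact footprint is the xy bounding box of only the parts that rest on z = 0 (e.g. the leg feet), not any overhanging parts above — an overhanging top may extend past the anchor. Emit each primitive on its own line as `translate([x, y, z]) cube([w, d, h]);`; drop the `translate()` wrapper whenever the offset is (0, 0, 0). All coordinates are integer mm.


translate([405, 322, 0]) cube([957, 240, 186]);
translate([405, 562, 186]) cube([957, 240, 186]);
translate([405, 802, 372]) cube([957, 240, 186]);
translate([405, 1042, 558]) cube([957, 240, 186]);
translate([405, 1282, 744]) cube([957, 240, 186]);
translate([405, 1522, 930]) cube([957, 240, 186]);
translate([405, 1762, 1116]) cube([957, 240, 186]);
translate([405, 2002, 1302]) cube([957, 240, 186]);
translate([405, 2242, 1488]) cube([957, 240, 186]);


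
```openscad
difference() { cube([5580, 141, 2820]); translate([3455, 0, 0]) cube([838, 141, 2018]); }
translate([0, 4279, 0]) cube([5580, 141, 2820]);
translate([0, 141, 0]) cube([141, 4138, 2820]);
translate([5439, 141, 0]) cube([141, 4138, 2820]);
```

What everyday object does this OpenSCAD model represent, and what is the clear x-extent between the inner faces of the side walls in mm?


A single room. The interior width is 5298 mm.

Four walls enclosing a rectangle with a door in the front wall — a room. Outside width 5580 minus two 141 mm walls gives 5298 mm.


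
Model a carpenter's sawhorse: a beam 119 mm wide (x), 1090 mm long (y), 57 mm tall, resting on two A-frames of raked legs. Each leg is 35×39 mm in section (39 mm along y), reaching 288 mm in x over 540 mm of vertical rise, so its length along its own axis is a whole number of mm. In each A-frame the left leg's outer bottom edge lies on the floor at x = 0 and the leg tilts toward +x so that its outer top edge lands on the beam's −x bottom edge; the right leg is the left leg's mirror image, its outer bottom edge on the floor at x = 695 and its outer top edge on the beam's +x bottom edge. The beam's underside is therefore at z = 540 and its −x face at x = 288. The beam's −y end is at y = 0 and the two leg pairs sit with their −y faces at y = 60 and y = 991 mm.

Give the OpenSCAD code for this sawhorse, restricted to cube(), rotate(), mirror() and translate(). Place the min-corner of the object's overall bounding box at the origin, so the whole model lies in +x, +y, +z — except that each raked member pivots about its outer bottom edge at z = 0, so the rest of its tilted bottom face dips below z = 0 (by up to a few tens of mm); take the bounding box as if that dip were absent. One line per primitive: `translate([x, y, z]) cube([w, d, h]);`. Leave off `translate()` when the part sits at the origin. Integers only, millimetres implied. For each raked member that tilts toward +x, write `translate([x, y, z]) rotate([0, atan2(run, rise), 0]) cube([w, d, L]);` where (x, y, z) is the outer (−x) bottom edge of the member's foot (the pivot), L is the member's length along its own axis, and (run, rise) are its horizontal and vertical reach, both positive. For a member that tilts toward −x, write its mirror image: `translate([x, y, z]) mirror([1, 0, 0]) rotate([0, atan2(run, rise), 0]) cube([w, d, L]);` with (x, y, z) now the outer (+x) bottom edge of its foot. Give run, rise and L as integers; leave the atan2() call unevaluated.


// leg length = √(288² + 540²) = 612
// right-leg outer foot x = 2·288 + 119 = 695
// beam min-corner = (288, 0, 540)
translate([288, 0, 540]) cube([119, 1090, 57]);
translate([0, 60, 0]) rotate([0, atan2(288, 540), 0]) cube([35, 39, 612]);
translate([695, 60, 0]) mirror([1, 0, 0]) rotate([0, atan2(288, 540), 0]) cube([35, 39, 612]);
translate([0, 991, 0]) rotate([0, atan2(288, 540), 0]) cube([35, 39, 612]);
translate([695, 991, 0]) mirror([1, 0, 0]) rotate([0, atan2(288, 540), 0]) cube([35, 39, 612]);


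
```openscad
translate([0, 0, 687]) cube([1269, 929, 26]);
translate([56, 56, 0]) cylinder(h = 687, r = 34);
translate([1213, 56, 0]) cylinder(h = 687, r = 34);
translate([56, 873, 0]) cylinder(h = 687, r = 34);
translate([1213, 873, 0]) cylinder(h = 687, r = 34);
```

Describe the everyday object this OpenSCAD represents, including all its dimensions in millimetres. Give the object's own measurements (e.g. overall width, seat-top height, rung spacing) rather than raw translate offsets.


A rectangular dining table. The top is 1269×929×26 mm with its upper surface at z = 713 mm. It stands on four round legs of 68 mm diameter, each leg's bounding box inset 22 mm from the nearest pair of top edges, running from the floor to the underside of the top.


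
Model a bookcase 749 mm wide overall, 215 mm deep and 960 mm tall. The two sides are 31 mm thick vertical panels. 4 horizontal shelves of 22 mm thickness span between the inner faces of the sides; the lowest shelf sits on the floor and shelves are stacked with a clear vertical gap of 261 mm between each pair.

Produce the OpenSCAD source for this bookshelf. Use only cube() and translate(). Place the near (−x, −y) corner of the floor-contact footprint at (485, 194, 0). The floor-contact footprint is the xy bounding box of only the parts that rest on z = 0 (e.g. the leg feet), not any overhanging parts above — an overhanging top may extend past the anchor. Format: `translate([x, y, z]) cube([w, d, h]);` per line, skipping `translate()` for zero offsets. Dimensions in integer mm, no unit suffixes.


translate([485, 194, 0]) cube([31, 215, 960]);
translate([1203, 194, 0]) cube([31, 215, 960]);
translate([516, 194, 0]) cube([687, 215, 22]);
translate([516, 194, 283]) cube([687, 215, 22]);
translate([516, 194, 566]) cube([687, 215, 22]);
translate([516, 194, 849]) cube([687, 215, 22]);


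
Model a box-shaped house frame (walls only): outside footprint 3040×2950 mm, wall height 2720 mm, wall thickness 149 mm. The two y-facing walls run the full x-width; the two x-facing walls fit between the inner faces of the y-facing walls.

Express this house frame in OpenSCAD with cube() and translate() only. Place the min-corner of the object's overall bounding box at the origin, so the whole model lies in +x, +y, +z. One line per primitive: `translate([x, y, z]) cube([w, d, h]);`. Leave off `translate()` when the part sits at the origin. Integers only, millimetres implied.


cube([3040, 149, 2720]);
translate([0, 2801, 0]) cube([3040, 149, 2720]);
translate([0, 149, 0]) cube([149, 2652, 2720]);
translate([2891, 149, 0]) cube([149, 2652, 2720]);


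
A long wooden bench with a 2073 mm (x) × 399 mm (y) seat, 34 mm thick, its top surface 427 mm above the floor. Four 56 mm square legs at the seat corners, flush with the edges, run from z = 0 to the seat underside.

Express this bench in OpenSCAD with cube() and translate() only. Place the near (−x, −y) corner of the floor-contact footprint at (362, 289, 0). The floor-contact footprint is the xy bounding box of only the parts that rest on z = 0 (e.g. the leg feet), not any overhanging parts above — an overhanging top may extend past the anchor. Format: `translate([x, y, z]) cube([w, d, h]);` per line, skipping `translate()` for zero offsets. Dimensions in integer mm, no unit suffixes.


// leg_h = 427 − 34 = 393
translate([362, 289, 393]) cube([2073, 399, 34]);
translate([362, 289, 0]) cube([56, 56, 393]);
translate([362, 632, 0]) cube([56, 56, 393]);
translate([2379, 289, 0]) cube([56, 56, 393]);
translate([2379, 632, 0]) cube([56, 56, 393]);


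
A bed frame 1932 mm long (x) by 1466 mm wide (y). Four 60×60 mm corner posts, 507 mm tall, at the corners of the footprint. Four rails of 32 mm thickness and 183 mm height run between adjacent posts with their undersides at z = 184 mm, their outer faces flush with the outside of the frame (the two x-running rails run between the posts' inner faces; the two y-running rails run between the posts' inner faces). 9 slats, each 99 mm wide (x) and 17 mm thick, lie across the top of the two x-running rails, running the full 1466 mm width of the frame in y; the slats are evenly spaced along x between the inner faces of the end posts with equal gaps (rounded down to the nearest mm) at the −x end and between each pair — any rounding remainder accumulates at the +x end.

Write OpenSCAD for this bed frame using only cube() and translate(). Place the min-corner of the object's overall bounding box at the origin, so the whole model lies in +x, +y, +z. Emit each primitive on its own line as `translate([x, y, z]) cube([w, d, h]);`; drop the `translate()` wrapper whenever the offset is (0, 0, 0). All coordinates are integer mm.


cube([60, 60, 507]);
translate([0, 1406, 0]) cube([60, 60, 507]);
translate([1872, 0, 0]) cube([60, 60, 507]);
translate([1872, 1406, 0]) cube([60, 60, 507]);
translate([60, 0, 184]) cube([1812, 32, 183]);
translate([60, 1434, 184]) cube([1812, 32, 183]);
translate([0, 60, 184]) cube([32, 1346, 183]);
translate([1900, 60, 184]) cube([32, 1346, 183]);
translate([152, 0, 367]) cube([99, 1466, 17]);
translate([343, 0, 367]) cube([99, 1466, 17]);
translate([534, 0, 367]) cube([99, 1466, 17]);
translate([725, 0, 367]) cube([99, 1466, 17]);
translate([916, 0, 367]) cube([99, 1466, 17]);
translate([1107, 0, 367]) cube([99, 1466, 17]);
translate([1298, 0, 367]) cube([99, 1466, 17]);
translate([1489, 0, 367]) cube([99, 1466, 17]);
translate([1680, 0, 367]) cube([99, 1466, 17]);


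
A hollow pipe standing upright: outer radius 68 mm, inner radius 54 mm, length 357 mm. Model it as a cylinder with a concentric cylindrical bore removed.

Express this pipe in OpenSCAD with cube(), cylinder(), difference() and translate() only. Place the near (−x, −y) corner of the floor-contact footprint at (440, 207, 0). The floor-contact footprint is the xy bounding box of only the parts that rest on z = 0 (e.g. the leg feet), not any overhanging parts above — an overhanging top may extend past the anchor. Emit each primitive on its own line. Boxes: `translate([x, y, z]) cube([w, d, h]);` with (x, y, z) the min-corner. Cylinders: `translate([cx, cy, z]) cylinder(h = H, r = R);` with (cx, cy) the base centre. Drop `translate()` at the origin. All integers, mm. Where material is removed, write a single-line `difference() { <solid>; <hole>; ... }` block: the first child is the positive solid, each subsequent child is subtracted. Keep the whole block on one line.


difference() { translate([508, 275, 0]) cylinder(h = 357, r = 68); translate([508, 275, 0]) cylinder(h = 357, r = 54); }


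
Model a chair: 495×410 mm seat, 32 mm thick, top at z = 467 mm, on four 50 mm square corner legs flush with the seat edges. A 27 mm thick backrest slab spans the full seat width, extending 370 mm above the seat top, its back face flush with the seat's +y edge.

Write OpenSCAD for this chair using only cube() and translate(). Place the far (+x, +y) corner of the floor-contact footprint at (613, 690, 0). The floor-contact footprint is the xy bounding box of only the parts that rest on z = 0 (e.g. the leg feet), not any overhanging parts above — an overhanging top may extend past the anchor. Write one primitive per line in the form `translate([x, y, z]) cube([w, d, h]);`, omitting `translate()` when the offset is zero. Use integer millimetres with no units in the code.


translate([118, 280, 435]) cube([495, 410, 32]);
translate([118, 280, 0]) cube([50, 50, 435]);
translate([563, 280, 0]) cube([50, 50, 435]);
translate([118, 640, 0]) cube([50, 50, 435]);
translate([563, 640, 0]) cube([50, 50, 435]);
translate([118, 663, 467]) cube([495, 27, 370]);


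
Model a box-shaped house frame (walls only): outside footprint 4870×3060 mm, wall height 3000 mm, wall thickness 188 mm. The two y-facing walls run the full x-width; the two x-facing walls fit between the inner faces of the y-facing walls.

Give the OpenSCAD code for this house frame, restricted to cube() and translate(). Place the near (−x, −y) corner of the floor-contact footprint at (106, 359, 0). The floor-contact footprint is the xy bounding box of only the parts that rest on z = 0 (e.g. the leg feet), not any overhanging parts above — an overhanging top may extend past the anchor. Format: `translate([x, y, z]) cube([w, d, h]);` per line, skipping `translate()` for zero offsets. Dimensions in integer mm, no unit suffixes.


translate([106, 359, 0]) cube([4870, 188, 3000]);
translate([106, 3231, 0]) cube([4870, 188, 3000]);
translate([106, 547, 0]) cube([188, 2684, 3000]);
translate([4788, 547, 0]) cube([188, 2684, 3000]);


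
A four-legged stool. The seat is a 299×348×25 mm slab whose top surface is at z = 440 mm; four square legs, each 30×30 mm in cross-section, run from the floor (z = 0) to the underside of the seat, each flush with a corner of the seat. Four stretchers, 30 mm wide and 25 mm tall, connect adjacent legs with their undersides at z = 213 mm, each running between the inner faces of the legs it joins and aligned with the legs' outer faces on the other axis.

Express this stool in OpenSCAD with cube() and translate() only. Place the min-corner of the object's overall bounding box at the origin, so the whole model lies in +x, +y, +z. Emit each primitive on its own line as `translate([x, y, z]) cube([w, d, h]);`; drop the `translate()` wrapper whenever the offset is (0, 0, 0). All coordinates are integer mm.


translate([0, 0, 415]) cube([299, 348, 25]);
cube([30, 30, 415]);
translate([269, 0, 0]) cube([30, 30, 415]);
translate([0, 318, 0]) cube([30, 30, 415]);
translate([269, 318, 0]) cube([30, 30, 415]);
translate([30, 0, 213]) cube([239, 30, 25]);
translate([30, 318, 213]) cube([239, 30, 25]);
translate([0, 30, 213]) cube([30, 288, 25]);
translate([269, 30, 213]) cube([30, 288, 25]);


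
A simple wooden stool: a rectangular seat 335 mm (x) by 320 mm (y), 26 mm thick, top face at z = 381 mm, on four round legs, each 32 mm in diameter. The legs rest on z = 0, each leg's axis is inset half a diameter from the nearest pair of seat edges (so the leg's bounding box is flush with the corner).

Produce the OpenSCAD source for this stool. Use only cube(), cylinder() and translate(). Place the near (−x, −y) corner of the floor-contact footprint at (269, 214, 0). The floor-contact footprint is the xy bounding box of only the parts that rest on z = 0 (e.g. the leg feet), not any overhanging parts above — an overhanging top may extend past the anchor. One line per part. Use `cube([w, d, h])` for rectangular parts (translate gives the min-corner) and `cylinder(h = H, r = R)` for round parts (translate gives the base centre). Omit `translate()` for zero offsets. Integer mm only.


translate([269, 214, 355]) cube([335, 320, 26]);
translate([285, 230, 0]) cylinder(h = 355, r = 16);
translate([588, 230, 0]) cylinder(h = 355, r = 16);
translate([285, 518, 0]) cylinder(h = 355, r = 16);
translate([588, 518, 0]) cylinder(h = 355, r = 16);


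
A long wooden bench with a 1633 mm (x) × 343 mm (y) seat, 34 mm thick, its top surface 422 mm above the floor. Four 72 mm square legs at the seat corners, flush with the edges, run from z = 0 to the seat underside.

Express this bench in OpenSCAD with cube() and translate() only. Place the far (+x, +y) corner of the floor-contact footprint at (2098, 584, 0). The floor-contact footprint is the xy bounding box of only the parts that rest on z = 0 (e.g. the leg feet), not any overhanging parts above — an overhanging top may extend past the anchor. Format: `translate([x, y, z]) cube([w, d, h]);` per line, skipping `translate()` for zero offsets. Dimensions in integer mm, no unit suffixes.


translate([465, 241, 388]) cube([1633, 343, 34]);
translate([465, 241, 0]) cube([72, 72, 388]);
translate([465, 512, 0]) cube([72, 72, 388]);
translate([2026, 241, 0]) cube([72, 72, 388]);
translate([2026, 512, 0]) cube([72, 72, 388]);


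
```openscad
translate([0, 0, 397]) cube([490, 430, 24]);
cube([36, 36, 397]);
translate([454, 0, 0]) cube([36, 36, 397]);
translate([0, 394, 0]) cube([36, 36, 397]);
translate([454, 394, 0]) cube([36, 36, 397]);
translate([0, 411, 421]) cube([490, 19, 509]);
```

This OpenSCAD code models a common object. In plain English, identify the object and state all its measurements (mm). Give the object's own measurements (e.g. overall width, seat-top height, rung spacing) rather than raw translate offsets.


A chair. The seat is a 490×430×24 mm slab with its top at z = 421 mm, on four 36×36 mm corner legs (flush with the seat edges, standing on z = 0). A flat backrest 19 mm thick, 509 mm tall, spans the full seat width and rises from the seat top along its +y edge, rear face flush with the rear of the seat.


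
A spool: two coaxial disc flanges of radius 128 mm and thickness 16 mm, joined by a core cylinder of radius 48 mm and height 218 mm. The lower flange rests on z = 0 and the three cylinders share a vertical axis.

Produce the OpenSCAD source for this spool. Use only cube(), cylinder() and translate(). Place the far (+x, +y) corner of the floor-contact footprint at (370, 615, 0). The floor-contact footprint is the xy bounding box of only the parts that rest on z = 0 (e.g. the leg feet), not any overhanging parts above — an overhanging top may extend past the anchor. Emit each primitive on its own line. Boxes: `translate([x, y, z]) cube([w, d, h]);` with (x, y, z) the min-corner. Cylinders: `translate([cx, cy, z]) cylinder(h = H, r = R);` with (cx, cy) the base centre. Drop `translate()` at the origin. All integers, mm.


translate([242, 487, 0]) cylinder(h = 16, r = 128);
translate([242, 487, 16]) cylinder(h = 218, r = 48);
translate([242, 487, 234]) cylinder(h = 16, r = 128);


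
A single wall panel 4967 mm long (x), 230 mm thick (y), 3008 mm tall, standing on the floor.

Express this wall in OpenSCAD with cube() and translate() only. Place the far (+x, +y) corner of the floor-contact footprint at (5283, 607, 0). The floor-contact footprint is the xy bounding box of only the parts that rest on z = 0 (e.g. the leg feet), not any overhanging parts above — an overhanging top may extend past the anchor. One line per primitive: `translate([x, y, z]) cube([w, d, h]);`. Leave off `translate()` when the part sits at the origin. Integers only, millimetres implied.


translate([316, 377, 0]) cube([4967, 230, 3008]);


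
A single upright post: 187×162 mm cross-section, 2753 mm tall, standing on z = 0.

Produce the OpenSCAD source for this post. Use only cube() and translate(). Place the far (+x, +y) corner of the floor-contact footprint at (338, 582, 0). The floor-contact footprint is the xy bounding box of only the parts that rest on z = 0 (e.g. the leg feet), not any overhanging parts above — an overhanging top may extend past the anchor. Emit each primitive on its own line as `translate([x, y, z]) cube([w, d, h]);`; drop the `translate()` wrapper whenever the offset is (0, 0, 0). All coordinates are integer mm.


translate([151, 420, 0]) cube([187, 162, 2753]);
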